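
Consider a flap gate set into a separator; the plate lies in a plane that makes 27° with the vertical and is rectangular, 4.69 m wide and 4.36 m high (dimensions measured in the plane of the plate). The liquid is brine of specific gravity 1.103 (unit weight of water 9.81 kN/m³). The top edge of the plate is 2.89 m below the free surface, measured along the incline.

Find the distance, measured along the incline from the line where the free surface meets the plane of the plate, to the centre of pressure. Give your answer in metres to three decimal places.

y_p = 5.382 m

γ = 1.103 × 9.81 = 10.82043 kN/m³.
The plate makes 27° with the vertical, i.e. θ = 90° − 27° = 63° to the horizontal. Measuring y along the incline from the free-surface line, vertical depth h = y·sinθ with sinθ = 0.891007.
The centroid lies 4.36/2 = 2.18 m below the top edge, so y_c = 2.89 + 2.18 = 5.07 m and h_c = 5.07 × 0.891007 = 4.51741 m.
A = 4.69 × 4.36 = 20.4484 m².
Resultant F = γ·h_c·A = 10.82043 × 4.51741 × 20.4484 = 999.524 kN.
I_c = b·h³/12 = 4.69 × 4.36³/12 = 32.393 m⁴.
Centre of pressure: y_p = y_c + I_c/(y_c·A) = 5.07 + 32.393/(5.07 × 20.4484) = 5.07 + 0.312452 = 5.38245 m along the plane.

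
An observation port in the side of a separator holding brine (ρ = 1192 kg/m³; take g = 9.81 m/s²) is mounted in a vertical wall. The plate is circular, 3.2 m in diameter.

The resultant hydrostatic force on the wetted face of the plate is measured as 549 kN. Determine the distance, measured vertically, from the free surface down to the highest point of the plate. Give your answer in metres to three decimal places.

γ = ρg = 1192 × 9.81 / 1000 = 11.69352 kN/m³.
A = π(1.6)² = 8.04248 m².
From F = γ·h_c·A, the centroid depth is h_c = 549/(11.69352 × 8.04248) = 5.83764 m.
The centroid is at the centre, 1.6 m below the top of the plate, so the highest point sits at h_top = 5.83764 − 1.6 = 4.23764 m below the surface.

d_top ≈ 4.238 m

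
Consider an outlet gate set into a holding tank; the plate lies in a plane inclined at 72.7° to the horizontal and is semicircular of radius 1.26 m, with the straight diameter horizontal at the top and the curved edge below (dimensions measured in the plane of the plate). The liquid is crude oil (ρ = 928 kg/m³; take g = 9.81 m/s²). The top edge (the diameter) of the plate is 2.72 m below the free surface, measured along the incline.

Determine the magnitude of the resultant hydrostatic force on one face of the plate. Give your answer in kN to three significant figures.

γ = ρg = 928 × 9.81 / 1000 = 9.10368 kN/m³.
Let θ = 72.7° be the plate's angle to the horizontal; measure y along the incline from where the plane meets the free surface. Vertical depth h = y·sinθ with sinθ = 0.954761.
The centroid of a semicircle lies 4r/(3π) = 0.534761 m from the diameter, here below the top edge, so y_c = 2.72 + 0.534761 = 3.25476 m and h_c = 3.25476 × 0.954761 = 3.10752 m.
A = πr²/2 = π × 1.26²/2 = 2.4938 m².
Resultant F = γ·h_c·A = 9.10368 × 3.10752 × 2.4938 = 70.5493 kN.

F ≈ 70.5 kN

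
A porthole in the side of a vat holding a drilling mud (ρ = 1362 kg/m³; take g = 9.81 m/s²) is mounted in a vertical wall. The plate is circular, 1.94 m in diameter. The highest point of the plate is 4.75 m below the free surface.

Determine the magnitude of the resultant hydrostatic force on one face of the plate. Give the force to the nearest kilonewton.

F ≈ 226 kN

γ = ρg = 1362 × 9.81 / 1000 = 13.36122 kN/m³.
The centroid is at the centre, 0.97 m below the top of the plate, so the centroid depth is h_c = 4.75 + 0.97 = 5.72 m.
A = π(0.97)² = 2.95592 m².
Resultant F = γ·h_c·A = 13.36122 × 5.72 × 2.95592 = 225.91 kN.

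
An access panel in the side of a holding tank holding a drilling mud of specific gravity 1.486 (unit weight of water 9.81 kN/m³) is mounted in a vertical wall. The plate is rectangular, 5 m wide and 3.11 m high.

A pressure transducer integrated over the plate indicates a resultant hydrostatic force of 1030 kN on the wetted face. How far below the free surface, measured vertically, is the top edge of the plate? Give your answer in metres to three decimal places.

γ = 1.486 × 9.81 = 14.57766 kN/m³.
A = 5 × 3.11 = 15.55 m².
From F = γ·h_c·A, the centroid depth is h_c = 1030/(14.57766 × 15.55) = 4.5438 m.
The centroid lies 3.11/2 = 1.555 m below the top edge, so the top edge sits at h_top = 4.5438 − 1.555 = 2.9888 m below the surface.

d_top ≈ 2.989 m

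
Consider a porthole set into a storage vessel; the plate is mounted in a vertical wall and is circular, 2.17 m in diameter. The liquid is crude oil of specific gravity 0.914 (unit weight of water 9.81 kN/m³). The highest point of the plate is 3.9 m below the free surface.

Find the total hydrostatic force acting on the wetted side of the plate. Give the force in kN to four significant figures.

F ≈ 165.3 kN

γ = 0.914 × 9.81 = 8.96634 kN/m³.
The centroid is at the centre, 1.085 m below the top of the plate, so the centroid depth is h_c = 3.9 + 1.085 = 4.985 m.
A = π(1.085)² = 3.69836 m².
Resultant F = γ·h_c·A = 8.96634 × 4.985 × 3.69836 = 165.306 kN.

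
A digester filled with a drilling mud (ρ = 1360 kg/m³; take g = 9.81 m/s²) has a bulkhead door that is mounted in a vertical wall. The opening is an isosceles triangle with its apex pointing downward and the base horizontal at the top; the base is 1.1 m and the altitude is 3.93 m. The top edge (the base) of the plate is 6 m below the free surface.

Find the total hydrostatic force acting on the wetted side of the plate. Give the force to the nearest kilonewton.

F ≈ 211 kN

γ = ρg = 1360 × 9.81 / 1000 = 13.3416 kN/m³.
With the apex down, the centroid sits h/3 = 3.93/3 = 1.31 m below the base (the top edge), so the centroid depth is h_c = 6 + 1.31 = 7.31 m.
A = ½ × 1.1 × 3.93 = 2.1615 m².
Resultant F = γ·h_c·A = 13.3416 × 7.31 × 2.1615 = 210.805 kN.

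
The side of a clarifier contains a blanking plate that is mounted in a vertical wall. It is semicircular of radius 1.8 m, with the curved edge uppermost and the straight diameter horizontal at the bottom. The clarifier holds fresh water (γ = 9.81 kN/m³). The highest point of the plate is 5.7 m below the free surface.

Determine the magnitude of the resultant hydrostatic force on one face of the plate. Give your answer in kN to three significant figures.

F ≈ 336 kN

γ = 9.81 kN/m³.
The centroid lies 4r/(3π) = 0.763944 m above the diameter, so r − 4r/(3π) = 1.8 − 0.763944 = 1.03606 m below the topmost point, so the centroid depth is h_c = 5.7 + 1.03606 = 6.73606 m.
A = πr²/2 = π × 1.8²/2 = 5.08938 m².
Resultant F = γ·h_c·A = 9.81 × 6.73606 × 5.08938 = 336.31 kN.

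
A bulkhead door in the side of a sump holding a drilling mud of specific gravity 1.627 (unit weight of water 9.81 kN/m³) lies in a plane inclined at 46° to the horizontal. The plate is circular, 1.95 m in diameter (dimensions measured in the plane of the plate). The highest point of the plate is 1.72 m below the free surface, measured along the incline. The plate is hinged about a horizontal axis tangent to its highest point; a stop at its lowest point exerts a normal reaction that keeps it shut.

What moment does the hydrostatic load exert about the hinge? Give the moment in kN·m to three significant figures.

γ = 1.627 × 9.81 = 15.96087 kN/m³.
Let θ = 46° be the plate's angle to the horizontal; measure y along the incline from where the plane meets the free surface. Vertical depth h = y·sinθ with sinθ = 0.719340.
The centroid is at the centre, 0.975 m below the top of the plate, so y_c = 1.72 + 0.975 = 2.695 m and h_c = 2.695 × 0.719340 = 1.93862 m.
A = π(0.975)² = 2.98648 m².
Resultant F = γ·h_c·A = 15.96087 × 1.93862 × 2.98648 = 92.4078 kN.
I_c = πr⁴/4 = π × 0.975⁴/4 = 0.709755 m⁴.
Centre of pressure: y_p = y_c + I_c/(y_c·A) = 2.695 + 0.709755/(2.695 × 2.98648) = 2.695 + 0.0881841 = 2.78318 m along the plane.
The resultant acts 0.975 + 0.0881841 = 1.06318 m (along the plate) below the hinge at the top edge, so the moment about the hinge is M = F × 1.06318 = 92.4078 × 1.06318 = 98.2461 kN·m.

M ≈ 98.2 kN·m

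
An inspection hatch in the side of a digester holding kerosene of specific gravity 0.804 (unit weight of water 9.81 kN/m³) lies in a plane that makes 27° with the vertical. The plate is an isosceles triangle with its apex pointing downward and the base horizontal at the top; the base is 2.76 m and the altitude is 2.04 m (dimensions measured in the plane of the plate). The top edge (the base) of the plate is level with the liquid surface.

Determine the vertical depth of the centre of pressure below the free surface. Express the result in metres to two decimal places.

h_p = 0.91 m

γ = 0.804 × 9.81 = 7.88724 kN/m³.
The plate makes 27° with the vertical, i.e. θ = 90° − 27° = 63° to the horizontal. Measuring y along the incline from the free-surface line, vertical depth h = y·sinθ with sinθ = 0.891007.
With the apex down, the centroid sits h/3 = 2.04/3 = 0.68 m below the base (the top edge), so y_c = 0.68 m and h_c = 0.68 × 0.891007 = 0.605885 m.
A = ½ × 2.76 × 2.04 = 2.8152 m².
Resultant F = γ·h_c·A = 7.88724 × 0.605885 × 2.8152 = 13.4532 kN.
I_c = b·h³/36 = 2.76 × 2.04³/36 = 0.650874 m⁴.
Centre of pressure: y_p = y_c + I_c/(y_c·A) = 0.68 + 0.650874/(0.68 × 2.8152) = 0.68 + 0.34 = 1.02 m along the plane.
Vertically, h_p = y_p·sinθ = 1.02 × 0.891007 = 0.908827 m.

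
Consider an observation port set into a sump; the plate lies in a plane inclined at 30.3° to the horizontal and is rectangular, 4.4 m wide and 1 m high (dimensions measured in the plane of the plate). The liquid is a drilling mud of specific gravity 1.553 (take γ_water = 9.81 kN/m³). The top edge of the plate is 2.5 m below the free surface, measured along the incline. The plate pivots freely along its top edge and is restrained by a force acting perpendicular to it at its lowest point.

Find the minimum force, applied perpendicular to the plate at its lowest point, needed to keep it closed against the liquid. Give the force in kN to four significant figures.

γ = 1.553 × 9.81 = 15.23493 kN/m³.
Let θ = 30.3° be the plate's angle to the horizontal; measure y along the incline from where the plane meets the free surface. Vertical depth h = y·sinθ with sinθ = 0.504528.
The centroid lies 1/2 = 0.5 m below the top edge, so y_c = 2.5 + 0.5 = 3 m and h_c = 3 × 0.504528 = 1.51358 m.
A = 4.4 × 1 = 4.4 m².
Resultant F = γ·h_c·A = 15.23493 × 1.51358 × 4.4 = 101.461 kN.
I_c = b·h³/12 = 4.4 × 1³/12 = 0.366667 m⁴.
Centre of pressure: y_p = y_c + I_c/(y_c·A) = 3 + 0.366667/(3 × 4.4) = 3 + 0.0277778 = 3.02778 m along the plane.
The resultant acts 0.5 + 0.0277778 = 0.527778 m (along the plate) below the hinge at the top edge, so the moment about the hinge is M = F × 0.527778 = 101.461 × 0.527778 = 53.5489 kN·m.
A normal force at the bottom, 1 m from the hinge, must supply this moment: P = 53.5489/1 = 53.5489 kN.

P ≈ 53.55 kN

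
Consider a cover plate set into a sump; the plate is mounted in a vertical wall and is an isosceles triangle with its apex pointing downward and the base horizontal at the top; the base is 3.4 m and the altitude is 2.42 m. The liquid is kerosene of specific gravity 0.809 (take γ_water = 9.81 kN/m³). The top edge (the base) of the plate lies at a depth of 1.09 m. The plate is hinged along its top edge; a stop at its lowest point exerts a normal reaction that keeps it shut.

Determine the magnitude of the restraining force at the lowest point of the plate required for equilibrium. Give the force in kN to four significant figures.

γ = 0.809 × 9.81 = 7.93629 kN/m³.
With the apex down, the centroid sits h/3 = 2.42/3 = 0.806667 m below the base (the top edge), so the centroid depth is h_c = 1.09 + 0.806667 = 1.89667 m.
A = ½ × 3.4 × 2.42 = 4.114 m².
Resultant F = γ·h_c·A = 7.93629 × 1.89667 × 4.114 = 61.9261 kN.
I_c = b·h³/36 = 3.4 × 2.42³/36 = 1.33851 m⁴.
Centre of pressure: y_p = y_c + I_c/(y_c·A) = 1.89667 + 1.33851/(1.89667 × 4.114) = 1.89667 + 0.17154 = 2.06821 m along the plane.
The resultant acts 0.806667 + 0.17154 = 0.978207 m (along the plate) below the hinge at the top edge, so the moment about the hinge is M = F × 0.978207 = 61.9261 × 0.978207 = 60.5765 kN·m.
A normal force at the bottom, 2.42 m from the hinge, must supply this moment: P = 60.5765/2.42 = 25.0316 kN.

P ≈ 25.03 kN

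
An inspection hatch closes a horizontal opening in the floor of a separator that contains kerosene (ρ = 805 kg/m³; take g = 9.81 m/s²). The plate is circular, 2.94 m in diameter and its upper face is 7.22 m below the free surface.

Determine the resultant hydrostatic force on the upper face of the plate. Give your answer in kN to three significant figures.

F ≈ 387 kN

γ = ρg = 805 × 9.81 / 1000 = 7.89705 kN/m³.
The plate is horizontal, so pressure is uniform at p = γ·h = 7.89705 × 7.22 = 57.0167 kN/m².
A = π(1.47)² = 6.78867 m².
F = p·A = 57.0167 × 6.78867 = 387.068 kN.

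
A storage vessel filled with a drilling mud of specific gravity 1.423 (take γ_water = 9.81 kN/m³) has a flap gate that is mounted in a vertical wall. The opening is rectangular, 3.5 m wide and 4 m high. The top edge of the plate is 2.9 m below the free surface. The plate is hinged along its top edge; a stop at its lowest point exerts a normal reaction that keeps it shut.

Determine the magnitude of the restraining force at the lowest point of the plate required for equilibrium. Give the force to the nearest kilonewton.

γ = 1.423 × 9.81 = 13.95963 kN/m³.
The centroid lies 4/2 = 2 m below the top edge, so the centroid depth is h_c = 2.9 + 2 = 4.9 m.
A = 3.5 × 4 = 14 m².
Resultant F = γ·h_c·A = 13.95963 × 4.9 × 14 = 957.631 kN.
I_c = b·h³/12 = 3.5 × 4³/12 = 18.6667 m⁴.
Centre of pressure: y_p = y_c + I_c/(y_c·A) = 4.9 + 18.6667/(4.9 × 14) = 4.9 + 0.272109 = 5.17211 m along the plane.
The resultant acts 2 + 0.272109 = 2.27211 m (along the plate) below the hinge at the top edge, so the moment about the hinge is M = F × 2.27211 = 957.631 × 2.27211 = 2175.84 kN·m.
A normal force at the bottom, 4 m from the hinge, must supply this moment: P = 2175.84/4 = 543.96 kN.

P ≈ 544 kN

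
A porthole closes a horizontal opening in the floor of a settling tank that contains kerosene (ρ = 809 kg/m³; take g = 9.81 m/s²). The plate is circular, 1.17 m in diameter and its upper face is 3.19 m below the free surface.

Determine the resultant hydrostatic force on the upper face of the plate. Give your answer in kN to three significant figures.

F ≈ 27.2 kN

γ = ρg = 809 × 9.81 / 1000 = 7.93629 kN/m³.
The plate is horizontal, so pressure is uniform at p = γ·h = 7.93629 × 3.19 = 25.3168 kN/m².
A = π(0.585)² = 1.07513 m².
F = p·A = 25.3168 × 1.07513 = 27.2189 kN.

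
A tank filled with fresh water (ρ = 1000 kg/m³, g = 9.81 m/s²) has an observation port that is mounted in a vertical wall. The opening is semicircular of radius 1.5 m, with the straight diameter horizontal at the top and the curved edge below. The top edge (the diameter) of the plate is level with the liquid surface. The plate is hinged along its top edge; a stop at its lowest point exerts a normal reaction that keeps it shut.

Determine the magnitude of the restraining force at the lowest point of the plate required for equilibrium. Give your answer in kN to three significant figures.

P ≈ 13.0 kN

γ = ρg = 1000 × 9.81 = 9810 N/m³ = 9.81 kN/m³.
The centroid of a semicircle lies 4r/(3π) = 0.63662 m from the diameter, here below the top edge, so the centroid depth is h_c = 0.63662 m.
A = πr²/2 = π × 1.5²/2 = 3.53429 m².
Resultant F = γ·h_c·A = 9.81 × 0.63662 × 3.53429 = 22.0725 kN.
I_c = (π/8 − 8/(9π))·r⁴ = 0.109757 × 1.5⁴ = 0.555645 m⁴.
Centre of pressure: y_p = y_c + I_c/(y_c·A) = 0.63662 + 0.555645/(0.63662 × 3.53429) = 0.63662 + 0.246953 = 0.883573 m along the plane.
The resultant acts 0.63662 + 0.246953 = 0.883573 m (along the plate) below the hinge at the top edge, so the moment about the hinge is M = F × 0.883573 = 22.0725 × 0.883573 = 19.5027 kN·m.
A normal force at the bottom, 1.5 m from the hinge, must supply this moment: P = 19.5027/1.5 = 13.0018 kN.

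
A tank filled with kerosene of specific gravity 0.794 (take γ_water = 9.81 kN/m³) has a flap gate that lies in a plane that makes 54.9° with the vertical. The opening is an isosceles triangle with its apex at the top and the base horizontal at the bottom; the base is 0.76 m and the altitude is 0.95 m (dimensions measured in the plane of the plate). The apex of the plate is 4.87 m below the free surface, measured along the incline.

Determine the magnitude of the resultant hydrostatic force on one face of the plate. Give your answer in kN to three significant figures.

F ≈ 8.90 kN

γ = 0.794 × 9.81 = 7.78914 kN/m³.
The plate makes 54.9° with the vertical, i.e. θ = 90° − 54.9° = 35.1° to the horizontal. Measuring y along the incline from the free-surface line, vertical depth h = y·sinθ with sinθ = 0.575005.
With the apex up, the centroid sits 2h/3 = 2 × 0.95/3 = 0.633333 m below the apex, so y_c = 4.87 + 0.633333 = 5.50333 m and h_c = 5.50333 × 0.575005 = 3.16444 m.
A = ½ × 0.76 × 0.95 = 0.361 m².
Resultant F = γ·h_c·A = 7.78914 × 3.16444 × 0.361 = 8.89802 kN.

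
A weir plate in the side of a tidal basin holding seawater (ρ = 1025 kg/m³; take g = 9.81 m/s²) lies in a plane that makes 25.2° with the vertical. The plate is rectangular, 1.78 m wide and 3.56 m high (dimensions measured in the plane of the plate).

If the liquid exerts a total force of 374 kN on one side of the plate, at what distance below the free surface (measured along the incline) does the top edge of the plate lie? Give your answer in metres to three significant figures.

γ = ρg = 1025 × 9.81 / 1000 = 10.05525 kN/m³.
A = 1.78 × 3.56 = 6.3368 m².
From F = γ·h_c·A, the centroid depth is h_c = 374/(10.05525 × 6.3368) = 5.8696 m.
The plate makes 25.2° with the vertical, i.e. θ = 90° − 25.2° = 64.8° to the horizontal. Measuring y along the incline from the free-surface line, vertical depth h = y·sinθ with sinθ = 0.904827.
Along the incline, y_c = h_c/sinθ = 5.8696/0.904827 = 6.48699 m.
The centroid lies 3.56/2 = 1.78 m below the top edge, so the top edge sits at y_top = 6.48699 − 1.78 = 4.70699 m along the incline.

y_top ≈ 4.71 m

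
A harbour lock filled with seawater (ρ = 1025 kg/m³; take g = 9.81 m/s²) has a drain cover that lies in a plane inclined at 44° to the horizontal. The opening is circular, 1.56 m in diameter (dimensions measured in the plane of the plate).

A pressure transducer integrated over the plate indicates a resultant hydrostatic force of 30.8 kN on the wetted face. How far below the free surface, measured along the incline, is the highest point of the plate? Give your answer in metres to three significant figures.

y_top ≈ 1.53 m

γ = ρg = 1025 × 9.81 / 1000 = 10.05525 kN/m³.
A = π(0.78)² = 1.91134 m².
From F = γ·h_c·A, the centroid depth is h_c = 30.8/(10.05525 × 1.91134) = 1.60258 m.
Let θ = 44° be the plate's angle to the horizontal; measure y along the incline from where the plane meets the free surface. Vertical depth h = y·sinθ with sinθ = 0.694658.
Along the incline, y_c = h_c/sinθ = 1.60258/0.694658 = 2.30701 m.
The centroid is at the centre, 0.78 m below the top of the plate, so the highest point sits at y_top = 2.30701 − 0.78 = 1.52701 m along the incline.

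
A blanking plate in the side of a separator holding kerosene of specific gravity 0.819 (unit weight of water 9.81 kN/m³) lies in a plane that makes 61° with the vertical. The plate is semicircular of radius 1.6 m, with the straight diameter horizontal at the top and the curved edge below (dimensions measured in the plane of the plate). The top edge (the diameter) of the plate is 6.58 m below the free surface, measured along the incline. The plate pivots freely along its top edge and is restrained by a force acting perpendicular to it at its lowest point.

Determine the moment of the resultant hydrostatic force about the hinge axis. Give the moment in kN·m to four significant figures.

γ = 0.819 × 9.81 = 8.03439 kN/m³.
The plate makes 61° with the vertical, i.e. θ = 90° − 61° = 29° to the horizontal. Measuring y along the incline from the free-surface line, vertical depth h = y·sinθ with sinθ = 0.484810.
The centroid of a semicircle lies 4r/(3π) = 0.679061 m from the diameter, here below the top edge, so y_c = 6.58 + 0.679061 = 7.25906 m and h_c = 7.25906 × 0.484810 = 3.51926 m.
A = πr²/2 = π × 1.6²/2 = 4.02124 m².
Resultant F = γ·h_c·A = 8.03439 × 3.51926 × 4.02124 = 113.701 kN.
I_c = (π/8 − 8/(9π))·r⁴ = 0.109757 × 1.6⁴ = 0.719303 m⁴.
Centre of pressure: y_p = y_c + I_c/(y_c·A) = 7.25906 + 0.719303/(7.25906 × 4.02124) = 7.25906 + 0.0246417 = 7.2837 m along the plane.
The resultant acts 0.679061 + 0.0246417 = 0.703703 m (along the plate) below the hinge at the top edge, so the moment about the hinge is M = F × 0.703703 = 113.701 × 0.703703 = 80.0117 kN·m.

M ≈ 80.01 kN·m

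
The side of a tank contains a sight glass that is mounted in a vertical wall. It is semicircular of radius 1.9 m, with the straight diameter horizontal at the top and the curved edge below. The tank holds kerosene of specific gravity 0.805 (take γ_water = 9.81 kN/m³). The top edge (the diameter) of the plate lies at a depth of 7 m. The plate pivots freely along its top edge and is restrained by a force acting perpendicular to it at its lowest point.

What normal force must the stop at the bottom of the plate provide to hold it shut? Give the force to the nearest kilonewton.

P ≈ 154 kN

γ = 0.805 × 9.81 = 7.89705 kN/m³.
The centroid of a semicircle lies 4r/(3π) = 0.806385 m from the diameter, here below the top edge, so the centroid depth is h_c = 7 + 0.806385 = 7.80638 m.
A = πr²/2 = π × 1.9²/2 = 5.67057 m².
Resultant F = γ·h_c·A = 7.89705 × 7.80638 × 5.67057 = 349.576 kN.
I_c = (π/8 − 8/(9π))·r⁴ = 0.109757 × 1.9⁴ = 1.43036 m⁴.
Centre of pressure: y_p = y_c + I_c/(y_c·A) = 7.80638 + 1.43036/(7.80638 × 5.67057) = 7.80638 + 0.0323124 = 7.83869 m along the plane.
The resultant acts 0.806385 + 0.0323124 = 0.838697 m (along the plate) below the hinge at the top edge, so the moment about the hinge is M = F × 0.838697 = 349.576 × 0.838697 = 293.188 kN·m.
A normal force at the bottom, 1.9 m from the hinge, must supply this moment: P = 293.188/1.9 = 154.309 kN.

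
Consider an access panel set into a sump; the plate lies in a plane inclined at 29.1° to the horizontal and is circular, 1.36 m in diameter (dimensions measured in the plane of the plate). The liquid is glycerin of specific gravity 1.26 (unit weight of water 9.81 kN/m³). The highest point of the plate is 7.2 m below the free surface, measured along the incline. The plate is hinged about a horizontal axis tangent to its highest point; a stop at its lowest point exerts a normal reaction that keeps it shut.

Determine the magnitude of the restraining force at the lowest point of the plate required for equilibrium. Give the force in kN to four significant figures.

γ = 1.26 × 9.81 = 12.3606 kN/m³.
Let θ = 29.1° be the plate's angle to the horizontal; measure y along the incline from where the plane meets the free surface. Vertical depth h = y·sinθ with sinθ = 0.486335.
The centroid is at the centre, 0.68 m below the top of the plate, so y_c = 7.2 + 0.68 = 7.88 m and h_c = 7.88 × 0.486335 = 3.83232 m.
A = π(0.68)² = 1.45267 m².
Resultant F = γ·h_c·A = 12.3606 × 3.83232 × 1.45267 = 68.8127 kN.
I_c = πr⁴/4 = π × 0.68⁴/4 = 0.167929 m⁴.
Centre of pressure: y_p = y_c + I_c/(y_c·A) = 7.88 + 0.167929/(7.88 × 1.45267) = 7.88 + 0.0146701 = 7.89467 m along the plane.
The resultant acts 0.68 + 0.0146701 = 0.69467 m (along the plate) below the hinge at the top edge, so the moment about the hinge is M = F × 0.69467 = 68.8127 × 0.69467 = 47.8021 kN·m.
A normal force at the bottom, 1.36 m from the hinge, must supply this moment: P = 47.8021/1.36 = 35.1486 kN.

P ≈ 35.15 kN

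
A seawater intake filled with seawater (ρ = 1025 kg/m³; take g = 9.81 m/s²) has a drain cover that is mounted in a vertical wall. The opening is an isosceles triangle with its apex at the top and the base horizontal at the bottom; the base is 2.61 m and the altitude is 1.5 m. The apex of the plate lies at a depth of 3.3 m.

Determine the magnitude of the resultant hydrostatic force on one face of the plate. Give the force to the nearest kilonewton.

γ = ρg = 1025 × 9.81 / 1000 = 10.05525 kN/m³.
With the apex up, the centroid sits 2h/3 = 2 × 1.5/3 = 1 m below the apex, so the centroid depth is h_c = 3.3 + 1 = 4.3 m.
A = ½ × 2.61 × 1.5 = 1.9575 m².
Resultant F = γ·h_c·A = 10.05525 × 4.3 × 1.9575 = 84.6376 kN.

F ≈ 85 kN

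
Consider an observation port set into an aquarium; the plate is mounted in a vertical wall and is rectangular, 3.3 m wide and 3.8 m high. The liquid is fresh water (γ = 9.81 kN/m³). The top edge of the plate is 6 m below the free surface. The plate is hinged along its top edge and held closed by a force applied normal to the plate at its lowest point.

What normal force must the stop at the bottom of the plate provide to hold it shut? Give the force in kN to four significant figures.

P ≈ 524.9 kN

γ = 9.81 kN/m³.
The centroid lies 3.8/2 = 1.9 m below the top edge, so the centroid depth is h_c = 6 + 1.9 = 7.9 m.
A = 3.3 × 3.8 = 12.54 m².
Resultant F = γ·h_c·A = 9.81 × 7.9 × 12.54 = 971.837 kN.
I_c = b·h³/12 = 3.3 × 3.8³/12 = 15.0898 m⁴.
Centre of pressure: y_p = y_c + I_c/(y_c·A) = 7.9 + 15.0898/(7.9 × 12.54) = 7.9 + 0.152321 = 8.05232 m along the plane.
The resultant acts 1.9 + 0.152321 = 2.05232 m (along the plate) below the hinge at the top edge, so the moment about the hinge is M = F × 2.05232 = 971.837 × 2.05232 = 1994.52 kN·m.
A normal force at the bottom, 3.8 m from the hinge, must supply this moment: P = 1994.52/3.8 = 524.874 kN.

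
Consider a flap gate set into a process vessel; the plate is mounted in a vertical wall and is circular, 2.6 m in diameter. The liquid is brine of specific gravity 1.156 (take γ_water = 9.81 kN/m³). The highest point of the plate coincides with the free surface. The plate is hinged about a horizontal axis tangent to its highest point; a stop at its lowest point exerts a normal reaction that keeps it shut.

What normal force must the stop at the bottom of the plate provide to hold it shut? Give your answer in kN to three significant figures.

P ≈ 48.9 kN

γ = 1.156 × 9.81 = 11.34036 kN/m³.
The centroid is at the centre, 1.3 m below the top of the plate, so the centroid depth is h_c = 1.3 m.
A = π(1.3)² = 5.30929 m².
Resultant F = γ·h_c·A = 11.34036 × 1.3 × 5.30929 = 78.272 kN.
I_c = πr⁴/4 = π × 1.3⁴/4 = 2.24318 m⁴.
Centre of pressure: y_p = y_c + I_c/(y_c·A) = 1.3 + 2.24318/(1.3 × 5.30929) = 1.3 + 0.325001 = 1.625 m along the plane.
The resultant acts 1.3 + 0.325001 = 1.625 m (along the plate) below the hinge at the top edge, so the moment about the hinge is M = F × 1.625 = 78.272 × 1.625 = 127.192 kN·m.
A normal force at the bottom, 2.6 m from the hinge, must supply this moment: P = 127.192/2.6 = 48.92 kN.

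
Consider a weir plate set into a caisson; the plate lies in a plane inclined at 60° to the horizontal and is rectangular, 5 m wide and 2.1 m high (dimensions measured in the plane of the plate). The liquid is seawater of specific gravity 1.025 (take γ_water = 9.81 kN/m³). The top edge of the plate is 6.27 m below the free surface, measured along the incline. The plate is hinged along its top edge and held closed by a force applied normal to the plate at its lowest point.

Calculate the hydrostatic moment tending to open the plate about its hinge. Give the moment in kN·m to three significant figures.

γ = 1.025 × 9.81 = 10.05525 kN/m³.
Let θ = 60° be the plate's angle to the horizontal; measure y along the incline from where the plane meets the free surface. Vertical depth h = y·sinθ with sinθ = 0.866025.
The centroid lies 2.1/2 = 1.05 m below the top edge, so y_c = 6.27 + 1.05 = 7.32 m and h_c = 7.32 × 0.866025 = 6.3393 m.
A = 5 × 2.1 = 10.5 m².
Resultant F = γ·h_c·A = 10.05525 × 6.3393 × 10.5 = 669.304 kN.
I_c = b·h³/12 = 5 × 2.1³/12 = 3.85875 m⁴.
Centre of pressure: y_p = y_c + I_c/(y_c·A) = 7.32 + 3.85875/(7.32 × 10.5) = 7.32 + 0.0502049 = 7.3702 m along the plane.
The resultant acts 1.05 + 0.0502049 = 1.1002 m (along the plate) below the hinge at the top edge, so the moment about the hinge is M = F × 1.1002 = 669.304 × 1.1002 = 736.368 kN·m.

M ≈ 736 kN·m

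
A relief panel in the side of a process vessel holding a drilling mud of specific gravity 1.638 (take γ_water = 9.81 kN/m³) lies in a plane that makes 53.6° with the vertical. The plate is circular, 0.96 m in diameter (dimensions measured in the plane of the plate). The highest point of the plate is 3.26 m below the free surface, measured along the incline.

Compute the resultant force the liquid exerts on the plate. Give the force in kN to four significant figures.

γ = 1.638 × 9.81 = 16.06878 kN/m³.
The plate makes 53.6° with the vertical, i.e. θ = 90° − 53.6° = 36.4° to the horizontal. Measuring y along the incline from the free-surface line, vertical depth h = y·sinθ with sinθ = 0.593419.
The centroid is at the centre, 0.48 m below the top of the plate, so y_c = 3.26 + 0.48 = 3.74 m and h_c = 3.74 × 0.593419 = 2.21939 m.
A = π(0.48)² = 0.723823 m².
Resultant F = γ·h_c·A = 16.06878 × 2.21939 × 0.723823 = 25.8136 kN.

F ≈ 25.81 kN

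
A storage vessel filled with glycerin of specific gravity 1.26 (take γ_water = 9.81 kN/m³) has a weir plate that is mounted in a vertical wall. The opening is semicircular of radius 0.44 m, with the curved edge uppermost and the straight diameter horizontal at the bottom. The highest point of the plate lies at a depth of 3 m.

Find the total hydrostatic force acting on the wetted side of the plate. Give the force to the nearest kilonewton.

F ≈ 12 kN

γ = 1.26 × 9.81 = 12.3606 kN/m³.
The centroid lies 4r/(3π) = 0.186742 m above the diameter, so r − 4r/(3π) = 0.44 − 0.186742 = 0.253258 m below the topmost point, so the centroid depth is h_c = 3 + 0.253258 = 3.25326 m.
A = πr²/2 = π × 0.44²/2 = 0.304106 m².
Resultant F = γ·h_c·A = 12.3606 × 3.25326 × 0.304106 = 12.2288 kN.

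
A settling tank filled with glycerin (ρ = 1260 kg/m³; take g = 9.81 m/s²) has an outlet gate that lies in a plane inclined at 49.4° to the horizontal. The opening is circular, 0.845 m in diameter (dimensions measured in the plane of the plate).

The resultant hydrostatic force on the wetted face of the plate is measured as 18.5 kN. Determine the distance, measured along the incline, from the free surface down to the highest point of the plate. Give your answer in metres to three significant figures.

y_top ≈ 3.09 m

γ = ρg = 1260 × 9.81 / 1000 = 12.3606 kN/m³.
A = π(0.4225)² = 0.560794 m².
From F = γ·h_c·A, the centroid depth is h_c = 18.5/(12.3606 × 0.560794) = 2.66888 m.
Let θ = 49.4° be the plate's angle to the horizontal; measure y along the incline from where the plane meets the free surface. Vertical depth h = y·sinθ with sinθ = 0.759271.
Along the incline, y_c = h_c/sinθ = 2.66888/0.759271 = 3.51506 m.
The centroid is at the centre, 0.4225 m below the top of the plate, so the highest point sits at y_top = 3.51506 − 0.4225 = 3.09256 m along the incline.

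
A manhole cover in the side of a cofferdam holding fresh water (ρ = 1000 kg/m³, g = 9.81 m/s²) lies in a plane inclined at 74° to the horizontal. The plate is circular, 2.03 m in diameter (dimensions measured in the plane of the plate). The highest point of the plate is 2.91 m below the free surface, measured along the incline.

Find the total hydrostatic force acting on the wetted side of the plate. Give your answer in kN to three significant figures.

γ = ρg = 1000 × 9.81 = 9810 N/m³ = 9.81 kN/m³.
Let θ = 74° be the plate's angle to the horizontal; measure y along the incline from where the plane meets the free surface. Vertical depth h = y·sinθ with sinθ = 0.961262.
The centroid is at the centre, 1.015 m below the top of the plate, so y_c = 2.91 + 1.015 = 3.925 m and h_c = 3.925 × 0.961262 = 3.77295 m.
A = π(1.015)² = 3.23655 m².
Resultant F = γ·h_c·A = 9.81 × 3.77295 × 3.23655 = 119.793 kN.

F ≈ 120 kN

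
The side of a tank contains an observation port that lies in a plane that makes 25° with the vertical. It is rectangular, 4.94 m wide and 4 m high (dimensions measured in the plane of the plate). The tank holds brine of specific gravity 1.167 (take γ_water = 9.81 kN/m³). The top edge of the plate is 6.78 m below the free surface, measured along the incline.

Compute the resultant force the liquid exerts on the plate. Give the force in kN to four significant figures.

γ = 1.167 × 9.81 = 11.44827 kN/m³.
The plate makes 25° with the vertical, i.e. θ = 90° − 25° = 65° to the horizontal. Measuring y along the incline from the free-surface line, vertical depth h = y·sinθ with sinθ = 0.906308.
The centroid lies 4/2 = 2 m below the top edge, so y_c = 6.78 + 2 = 8.78 m and h_c = 8.78 × 0.906308 = 7.95738 m.
A = 4.94 × 4 = 19.76 m².
Resultant F = γ·h_c·A = 11.44827 × 7.95738 × 19.76 = 1800.1 kN.

F ≈ 1800 kN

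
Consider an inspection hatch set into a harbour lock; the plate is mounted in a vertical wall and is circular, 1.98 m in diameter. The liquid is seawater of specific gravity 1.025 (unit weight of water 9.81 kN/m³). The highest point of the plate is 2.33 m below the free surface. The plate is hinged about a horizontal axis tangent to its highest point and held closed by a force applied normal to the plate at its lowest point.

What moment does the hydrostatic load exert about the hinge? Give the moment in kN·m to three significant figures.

M ≈ 109 kN·m

γ = 1.025 × 9.81 = 10.05525 kN/m³.
The centroid is at the centre, 0.99 m below the top of the plate, so the centroid depth is h_c = 2.33 + 0.99 = 3.32 m.
A = π(0.99)² = 3.07907 m².
Resultant F = γ·h_c·A = 10.05525 × 3.32 × 3.07907 = 102.79 kN.
I_c = πr⁴/4 = π × 0.99⁴/4 = 0.75445 m⁴.
Centre of pressure: y_p = y_c + I_c/(y_c·A) = 3.32 + 0.75445/(3.32 × 3.07907) = 3.32 + 0.0738028 = 3.3938 m along the plane.
The resultant acts 0.99 + 0.0738028 = 1.0638 m (along the plate) below the hinge at the top edge, so the moment about the hinge is M = F × 1.0638 = 102.79 × 1.0638 = 109.348 kN·m.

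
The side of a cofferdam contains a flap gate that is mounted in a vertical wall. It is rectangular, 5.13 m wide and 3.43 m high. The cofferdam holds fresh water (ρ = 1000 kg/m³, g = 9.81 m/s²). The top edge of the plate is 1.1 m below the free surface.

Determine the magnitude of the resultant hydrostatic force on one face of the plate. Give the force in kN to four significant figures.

F ≈ 485.9 kN

γ = ρg = 1000 × 9.81 = 9810 N/m³ = 9.81 kN/m³.
The centroid lies 3.43/2 = 1.715 m below the top edge, so the centroid depth is h_c = 1.1 + 1.715 = 2.815 m.
A = 5.13 × 3.43 = 17.5959 m².
Resultant F = γ·h_c·A = 9.81 × 2.815 × 17.5959 = 485.913 kN.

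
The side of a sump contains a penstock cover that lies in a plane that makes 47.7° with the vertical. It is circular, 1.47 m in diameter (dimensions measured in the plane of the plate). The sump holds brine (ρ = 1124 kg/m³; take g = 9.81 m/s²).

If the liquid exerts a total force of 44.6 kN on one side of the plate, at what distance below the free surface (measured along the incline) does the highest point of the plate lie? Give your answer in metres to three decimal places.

y_top ≈ 2.806 m

γ = ρg = 1124 × 9.81 / 1000 = 11.02644 kN/m³.
A = π(0.735)² = 1.69717 m².
From F = γ·h_c·A, the centroid depth is h_c = 44.6/(11.02644 × 1.69717) = 2.38328 m.
The plate makes 47.7° with the vertical, i.e. θ = 90° − 47.7° = 42.3° to the horizontal. Measuring y along the incline from the free-surface line, vertical depth h = y·sinθ with sinθ = 0.673013.
Along the incline, y_c = h_c/sinθ = 2.38328/0.673013 = 3.54121 m.
The centroid is at the centre, 0.735 m below the top of the plate, so the highest point sits at y_top = 3.54121 − 0.735 = 2.80621 m along the incline.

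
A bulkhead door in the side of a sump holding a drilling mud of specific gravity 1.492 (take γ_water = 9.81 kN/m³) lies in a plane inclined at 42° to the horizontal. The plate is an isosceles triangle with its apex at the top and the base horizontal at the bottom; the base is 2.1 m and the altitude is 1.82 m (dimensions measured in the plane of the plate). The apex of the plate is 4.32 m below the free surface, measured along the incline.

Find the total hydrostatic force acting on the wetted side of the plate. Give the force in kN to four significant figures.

γ = 1.492 × 9.81 = 14.63652 kN/m³.
Let θ = 42° be the plate's angle to the horizontal; measure y along the incline from where the plane meets the free surface. Vertical depth h = y·sinθ with sinθ = 0.669131.
With the apex up, the centroid sits 2h/3 = 2 × 1.82/3 = 1.21333 m below the apex, so y_c = 4.32 + 1.21333 = 5.53333 m and h_c = 5.53333 × 0.669131 = 3.70252 m.
A = ½ × 2.1 × 1.82 = 1.911 m².
Resultant F = γ·h_c·A = 14.63652 × 3.70252 × 1.911 = 103.561 kN.

F ≈ 103.6 kN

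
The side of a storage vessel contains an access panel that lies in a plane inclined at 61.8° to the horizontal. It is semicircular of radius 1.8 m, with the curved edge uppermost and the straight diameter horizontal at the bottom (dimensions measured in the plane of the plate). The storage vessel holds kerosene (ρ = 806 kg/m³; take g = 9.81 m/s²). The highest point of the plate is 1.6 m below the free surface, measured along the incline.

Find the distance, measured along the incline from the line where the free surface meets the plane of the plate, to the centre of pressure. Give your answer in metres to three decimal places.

γ = ρg = 806 × 9.81 / 1000 = 7.90686 kN/m³.
Let θ = 61.8° be the plate's angle to the horizontal; measure y along the incline from where the plane meets the free surface. Vertical depth h = y·sinθ with sinθ = 0.881303.
The centroid lies 4r/(3π) = 0.763944 m above the diameter, so r − 4r/(3π) = 1.8 − 0.763944 = 1.03606 m below the topmost point, so y_c = 1.6 + 1.03606 = 2.63606 m and h_c = 2.63606 × 0.881303 = 2.32317 m.
A = πr²/2 = π × 1.8²/2 = 5.08938 m².
Resultant F = γ·h_c·A = 7.90686 × 2.32317 × 5.08938 = 93.4867 kN.
I_c = (π/8 − 8/(9π))·r⁴ = 0.109757 × 1.8⁴ = 1.15219 m⁴.
Centre of pressure: y_p = y_c + I_c/(y_c·A) = 2.63606 + 1.15219/(2.63606 × 5.08938) = 2.63606 + 0.0858824 = 2.72194 m along the plane.

y_p = 2.722 m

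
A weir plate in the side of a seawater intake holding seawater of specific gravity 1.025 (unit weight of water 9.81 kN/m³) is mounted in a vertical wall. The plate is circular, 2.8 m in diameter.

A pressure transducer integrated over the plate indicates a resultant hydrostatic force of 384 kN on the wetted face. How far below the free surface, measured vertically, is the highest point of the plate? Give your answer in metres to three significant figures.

γ = 1.025 × 9.81 = 10.05525 kN/m³.
A = π(1.4)² = 6.15752 m².
From F = γ·h_c·A, the centroid depth is h_c = 384/(10.05525 × 6.15752) = 6.20201 m.
The centroid is at the centre, 1.4 m below the top of the plate, so the highest point sits at h_top = 6.20201 − 1.4 = 4.80201 m below the surface.

d_top ≈ 4.80 m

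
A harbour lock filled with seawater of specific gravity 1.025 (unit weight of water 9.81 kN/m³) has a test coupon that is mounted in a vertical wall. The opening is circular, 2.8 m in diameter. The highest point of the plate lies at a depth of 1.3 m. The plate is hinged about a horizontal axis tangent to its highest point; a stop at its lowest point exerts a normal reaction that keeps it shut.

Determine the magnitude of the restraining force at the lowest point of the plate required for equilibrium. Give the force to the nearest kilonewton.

γ = 1.025 × 9.81 = 10.05525 kN/m³.
The centroid is at the centre, 1.4 m below the top of the plate, so the centroid depth is h_c = 1.3 + 1.4 = 2.7 m.
A = π(1.4)² = 6.15752 m².
Resultant F = γ·h_c·A = 10.05525 × 2.7 × 6.15752 = 167.172 kN.
I_c = πr⁴/4 = π × 1.4⁴/4 = 3.01719 m⁴.
Centre of pressure: y_p = y_c + I_c/(y_c·A) = 2.7 + 3.01719/(2.7 × 6.15752) = 2.7 + 0.181482 = 2.88148 m along the plane.
The resultant acts 1.4 + 0.181482 = 1.58148 m (along the plate) below the hinge at the top edge, so the moment about the hinge is M = F × 1.58148 = 167.172 × 1.58148 = 264.379 kN·m.
A normal force at the bottom, 2.8 m from the hinge, must supply this moment: P = 264.379/2.8 = 94.4211 kN.

P ≈ 94 kN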